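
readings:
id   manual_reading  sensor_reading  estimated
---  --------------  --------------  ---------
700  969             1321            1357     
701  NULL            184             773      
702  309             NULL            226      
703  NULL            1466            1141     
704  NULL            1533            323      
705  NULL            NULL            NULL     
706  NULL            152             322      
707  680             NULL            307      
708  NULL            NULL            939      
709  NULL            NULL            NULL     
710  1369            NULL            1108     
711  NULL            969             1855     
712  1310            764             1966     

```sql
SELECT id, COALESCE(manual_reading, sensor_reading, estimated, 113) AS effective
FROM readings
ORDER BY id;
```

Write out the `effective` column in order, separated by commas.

id=700: manual_reading=969 → 969
id=701: manual_reading=NULL, sensor_reading=184 → 184
id=702: manual_reading=309 → 309
id=703: manual_reading=NULL, sensor_reading=1466 → 1466
id=704: manual_reading=NULL, sensor_reading=1533 → 1533
id=705: manual_reading=NULL, sensor_reading=NULL, estimated=NULL, → literal 113 → 113
id=706: manual_reading=NULL, sensor_reading=152 → 152
id=707: manual_reading=680 → 680
id=708: manual_reading=NULL, sensor_reading=NULL, estimated=939 → 939
id=709: manual_reading=NULL, sensor_reading=NULL, estimated=NULL, → literal 113 → 113
id=710: manual_reading=1369 → 1369
id=711: manual_reading=NULL, sensor_reading=969 → 969
id=712: manual_reading=1310 → 1310

969, 184, 309, 1466, 1533, 113, 152, 680, 939, 113, 1369, 969, 1310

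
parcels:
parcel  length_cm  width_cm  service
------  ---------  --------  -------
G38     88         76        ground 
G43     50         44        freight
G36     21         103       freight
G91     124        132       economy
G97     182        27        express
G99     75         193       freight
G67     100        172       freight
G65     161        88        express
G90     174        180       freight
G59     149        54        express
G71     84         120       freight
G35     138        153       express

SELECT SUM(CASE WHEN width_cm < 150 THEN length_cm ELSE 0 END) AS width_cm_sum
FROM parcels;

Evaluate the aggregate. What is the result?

859

parcel=G38: ✓ → 88
parcel=G43: ✓ → 50
parcel=G36: ✓ → 21
parcel=G91: ✓ → 124
parcel=G97: ✓ → 182
parcel=G99: ✗
parcel=G67: ✗
parcel=G65: ✓ → 161
parcel=G90: ✗
parcel=G59: ✓ → 149
parcel=G71: ✓ → 84
parcel=G35: ✗
width_cm_sum = 88 + 50 + 21 + 124 + 182 + 161 + 149 + 84 = 859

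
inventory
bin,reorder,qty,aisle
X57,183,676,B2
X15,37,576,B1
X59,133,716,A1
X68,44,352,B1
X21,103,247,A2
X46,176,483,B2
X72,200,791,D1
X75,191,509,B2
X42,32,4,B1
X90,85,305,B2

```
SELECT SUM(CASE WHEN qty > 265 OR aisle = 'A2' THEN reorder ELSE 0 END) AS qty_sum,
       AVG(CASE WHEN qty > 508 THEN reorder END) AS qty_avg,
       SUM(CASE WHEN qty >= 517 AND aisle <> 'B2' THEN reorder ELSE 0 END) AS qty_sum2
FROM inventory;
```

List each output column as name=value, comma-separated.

qty_sum=1152, qty_avg=148.8, qty_sum2=370

[qty_sum: qty > 265 OR aisle = 'A2']
bin=X57: ✓ → 183
bin=X15: ✓ → 37
bin=X59: ✓ → 133
bin=X68: ✓ → 44
bin=X21: ✓ → 103
bin=X46: ✓ → 176
bin=X72: ✓ → 200
bin=X75: ✓ → 191
bin=X42: ✗
bin=X90: ✓ → 85
qty_sum = 183 + 37 + 133 + 44 + 103 + 176 + 200 + 191 + 85 = 1152
—
[qty_avg: qty > 508]
bin=X57: ✓ → 183
bin=X15: ✓ → 37
bin=X59: ✓ → 133
bin=X68: ✗
bin=X21: ✗
bin=X46: ✗
bin=X72: ✓ → 200
bin=X75: ✓ → 191
bin=X42: ✗
bin=X90: ✗
qty_avg = (183 + 37 + 133 + 200 + 191) / 5 = 148.8
—
[qty_sum2: qty >= 517 AND aisle <> 'B2']
bin=X57: ✗
bin=X15: ✓ → 37
bin=X59: ✓ → 133
bin=X68: ✗
bin=X21: ✗
bin=X46: ✗
bin=X72: ✓ → 200
bin=X75: ✗
bin=X42: ✗
bin=X90: ✗
qty_sum2 = 37 + 133 + 200 = 370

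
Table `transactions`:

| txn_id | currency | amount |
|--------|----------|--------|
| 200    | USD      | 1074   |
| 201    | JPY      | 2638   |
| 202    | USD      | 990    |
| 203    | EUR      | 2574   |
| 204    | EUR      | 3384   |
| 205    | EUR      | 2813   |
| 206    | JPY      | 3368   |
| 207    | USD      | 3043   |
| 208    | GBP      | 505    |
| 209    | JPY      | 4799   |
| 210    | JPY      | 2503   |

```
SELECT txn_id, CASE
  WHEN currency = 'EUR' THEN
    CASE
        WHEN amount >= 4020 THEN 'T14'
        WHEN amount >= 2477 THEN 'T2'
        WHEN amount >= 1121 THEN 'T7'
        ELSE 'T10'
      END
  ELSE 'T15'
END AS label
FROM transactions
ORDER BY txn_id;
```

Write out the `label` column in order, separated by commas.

T15, T15, T15, T2, T2, T2, T15, T15, T15, T15, T15

txn_id=200: currency='USD' → outer ELSE → T15
txn_id=201: currency='JPY' → outer ELSE → T15
txn_id=202: currency='USD' → outer ELSE → T15
txn_id=203: currency='EUR' → inner[amount >= 2477] → T2
txn_id=204: currency='EUR' → inner[amount >= 2477] → T2
txn_id=205: currency='EUR' → inner[amount >= 2477] → T2
txn_id=206: currency='JPY' → outer ELSE → T15
txn_id=207: currency='USD' → outer ELSE → T15
txn_id=208: currency='GBP' → outer ELSE → T15
txn_id=209: currency='JPY' → outer ELSE → T15
txn_id=210: currency='JPY' → outer ELSE → T15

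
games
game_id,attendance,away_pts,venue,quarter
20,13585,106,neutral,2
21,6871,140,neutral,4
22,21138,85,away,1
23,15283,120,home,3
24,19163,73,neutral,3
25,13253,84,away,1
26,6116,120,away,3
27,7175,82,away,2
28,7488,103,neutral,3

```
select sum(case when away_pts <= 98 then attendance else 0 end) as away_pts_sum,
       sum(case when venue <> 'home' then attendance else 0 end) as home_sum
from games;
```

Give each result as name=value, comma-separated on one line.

away_pts_sum=60729, home_sum=94789

[away_pts_sum: away_pts <= 98]
game_id=20: ✗
game_id=21: ✗
game_id=22: ✓ → 21138
game_id=23: ✗
game_id=24: ✓ → 19163
game_id=25: ✓ → 13253
game_id=26: ✗
game_id=27: ✓ → 7175
game_id=28: ✗
away_pts_sum = 21138 + 19163 + 13253 + 7175 = 60729
—
[home_sum: venue <> 'home']
game_id=20: ✓ → 13585
game_id=21: ✓ → 6871
game_id=22: ✓ → 21138
game_id=23: ✗
game_id=24: ✓ → 19163
game_id=25: ✓ → 13253
game_id=26: ✓ → 6116
game_id=27: ✓ → 7175
game_id=28: ✓ → 7488
home_sum = 13585 + 6871 + 21138 + 19163 + 13253 + 6116 + 7175 + 7488 = 94789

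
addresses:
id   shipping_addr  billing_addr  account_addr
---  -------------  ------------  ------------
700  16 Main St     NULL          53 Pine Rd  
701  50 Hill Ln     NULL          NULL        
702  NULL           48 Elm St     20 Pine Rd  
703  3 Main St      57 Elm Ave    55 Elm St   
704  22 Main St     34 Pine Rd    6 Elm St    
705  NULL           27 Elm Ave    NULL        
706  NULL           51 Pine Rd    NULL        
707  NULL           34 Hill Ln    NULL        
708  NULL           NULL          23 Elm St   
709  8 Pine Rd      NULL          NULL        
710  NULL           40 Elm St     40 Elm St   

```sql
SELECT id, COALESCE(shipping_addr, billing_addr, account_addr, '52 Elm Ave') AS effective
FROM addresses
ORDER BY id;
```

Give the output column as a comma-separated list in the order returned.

id=700: shipping_addr=16 Main St → 16 Main St
id=701: shipping_addr=50 Hill Ln → 50 Hill Ln
id=702: shipping_addr=NULL, billing_addr=48 Elm St → 48 Elm St
id=703: shipping_addr=3 Main St → 3 Main St
id=704: shipping_addr=22 Main St → 22 Main St
id=705: shipping_addr=NULL, billing_addr=27 Elm Ave → 27 Elm Ave
id=706: shipping_addr=NULL, billing_addr=51 Pine Rd → 51 Pine Rd
id=707: shipping_addr=NULL, billing_addr=34 Hill Ln → 34 Hill Ln
id=708: shipping_addr=NULL, billing_addr=NULL, account_addr=23 Elm St → 23 Elm St
id=709: shipping_addr=8 Pine Rd → 8 Pine Rd
id=710: shipping_addr=NULL, billing_addr=40 Elm St → 40 Elm St

16 Main St, 50 Hill Ln, 48 Elm St, 3 Main St, 22 Main St, 27 Elm Ave, 51 Pine Rd, 34 Hill Ln, 23 Elm St, 8 Pine Rd, 40 Elm St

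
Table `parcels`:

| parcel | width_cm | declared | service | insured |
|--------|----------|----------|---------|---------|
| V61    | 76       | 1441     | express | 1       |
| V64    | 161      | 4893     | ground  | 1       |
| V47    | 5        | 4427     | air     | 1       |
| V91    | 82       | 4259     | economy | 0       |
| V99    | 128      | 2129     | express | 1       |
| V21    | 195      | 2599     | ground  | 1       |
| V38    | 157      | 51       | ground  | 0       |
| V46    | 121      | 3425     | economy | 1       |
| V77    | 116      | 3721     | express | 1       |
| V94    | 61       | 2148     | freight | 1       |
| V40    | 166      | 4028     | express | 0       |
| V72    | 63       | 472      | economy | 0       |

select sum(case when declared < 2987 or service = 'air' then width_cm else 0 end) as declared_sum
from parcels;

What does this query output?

parcel=V61: ✓ → 76
parcel=V64: ✗
parcel=V47: ✓ → 5
parcel=V91: ✗
parcel=V99: ✓ → 128
parcel=V21: ✓ → 195
parcel=V38: ✓ → 157
parcel=V46: ✗
parcel=V77: ✗
parcel=V94: ✓ → 61
parcel=V40: ✗
parcel=V72: ✓ → 63
declared_sum = 76 + 5 + 128 + 195 + 157 + 61 + 63 = 685

685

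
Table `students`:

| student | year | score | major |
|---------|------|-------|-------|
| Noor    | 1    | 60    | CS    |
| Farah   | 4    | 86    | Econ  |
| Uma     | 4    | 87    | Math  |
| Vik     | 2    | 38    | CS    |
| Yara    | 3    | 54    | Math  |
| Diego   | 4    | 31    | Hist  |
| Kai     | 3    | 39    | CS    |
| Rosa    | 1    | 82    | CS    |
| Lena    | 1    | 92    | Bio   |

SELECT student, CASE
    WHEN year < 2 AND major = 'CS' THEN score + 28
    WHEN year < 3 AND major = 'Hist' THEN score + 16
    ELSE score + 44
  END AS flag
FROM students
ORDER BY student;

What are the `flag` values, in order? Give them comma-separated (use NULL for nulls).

student=Diego: ELSE → 75
student=Farah: ELSE → 130
student=Kai: ELSE → 83
student=Lena: ELSE → 136
student=Noor: year < 2 AND major = 'CS' → 88
student=Rosa: year < 2 AND major = 'CS' → 110
student=Uma: ELSE → 131
student=Vik: ELSE → 82
student=Yara: ELSE → 98

75, 130, 83, 136, 88, 110, 131, 82, 98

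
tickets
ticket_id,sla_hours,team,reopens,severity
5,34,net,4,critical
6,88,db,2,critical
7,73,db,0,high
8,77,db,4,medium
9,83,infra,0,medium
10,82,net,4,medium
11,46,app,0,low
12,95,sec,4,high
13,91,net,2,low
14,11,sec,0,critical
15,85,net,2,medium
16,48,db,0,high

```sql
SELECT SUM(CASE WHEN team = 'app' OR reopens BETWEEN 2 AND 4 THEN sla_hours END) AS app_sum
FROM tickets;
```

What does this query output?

ticket_id=5: ✓ → 34
ticket_id=6: ✓ → 88
ticket_id=7: ✗
ticket_id=8: ✓ → 77
ticket_id=9: ✗
ticket_id=10: ✓ → 82
ticket_id=11: ✓ → 46
ticket_id=12: ✓ → 95
ticket_id=13: ✓ → 91
ticket_id=14: ✗
ticket_id=15: ✓ → 85
ticket_id=16: ✗
app_sum = 34 + 88 + 77 + 82 + 46 + 95 + 91 + 85 = 598

598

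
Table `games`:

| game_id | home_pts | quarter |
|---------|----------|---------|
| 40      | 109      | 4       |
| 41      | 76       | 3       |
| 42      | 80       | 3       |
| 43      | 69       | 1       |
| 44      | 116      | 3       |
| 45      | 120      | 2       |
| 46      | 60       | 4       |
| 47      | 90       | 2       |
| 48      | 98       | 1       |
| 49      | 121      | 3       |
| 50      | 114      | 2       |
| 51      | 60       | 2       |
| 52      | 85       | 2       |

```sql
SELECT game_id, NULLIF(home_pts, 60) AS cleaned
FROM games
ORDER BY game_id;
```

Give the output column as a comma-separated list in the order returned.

game_id=40: home_pts=109 vs 60: differ → 109
game_id=41: home_pts=76 vs 60: differ → 76
game_id=42: home_pts=80 vs 60: differ → 80
game_id=43: home_pts=69 vs 60: differ → 69
game_id=44: home_pts=116 vs 60: differ → 116
game_id=45: home_pts=120 vs 60: differ → 120
game_id=46: home_pts=60 vs 60: equal → NULL
game_id=47: home_pts=90 vs 60: differ → 90
game_id=48: home_pts=98 vs 60: differ → 98
game_id=49: home_pts=121 vs 60: differ → 121
game_id=50: home_pts=114 vs 60: differ → 114
game_id=51: home_pts=60 vs 60: equal → NULL
game_id=52: home_pts=85 vs 60: differ → 85

109, 76, 80, 69, 116, 120, NULL, 90, 98, 121, 114, NULL, 85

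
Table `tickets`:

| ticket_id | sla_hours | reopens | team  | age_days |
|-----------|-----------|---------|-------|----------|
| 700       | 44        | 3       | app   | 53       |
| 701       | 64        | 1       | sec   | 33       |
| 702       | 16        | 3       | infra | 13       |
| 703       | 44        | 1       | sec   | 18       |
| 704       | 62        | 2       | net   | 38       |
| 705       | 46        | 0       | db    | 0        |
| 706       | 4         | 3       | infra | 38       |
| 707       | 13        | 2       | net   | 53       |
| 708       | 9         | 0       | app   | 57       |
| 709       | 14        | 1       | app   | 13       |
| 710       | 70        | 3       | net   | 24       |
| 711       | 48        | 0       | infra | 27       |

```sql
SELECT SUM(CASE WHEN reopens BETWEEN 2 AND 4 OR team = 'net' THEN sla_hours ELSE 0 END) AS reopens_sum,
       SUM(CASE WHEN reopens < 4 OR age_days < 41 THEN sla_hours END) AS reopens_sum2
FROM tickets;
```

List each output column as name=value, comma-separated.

reopens_sum=209, reopens_sum2=434

[reopens_sum: reopens BETWEEN 2 AND 4 OR team = 'net']
ticket_id=700: ✓ → 44
ticket_id=701: ✗
ticket_id=702: ✓ → 16
ticket_id=703: ✗
ticket_id=704: ✓ → 62
ticket_id=705: ✗
ticket_id=706: ✓ → 4
ticket_id=707: ✓ → 13
ticket_id=708: ✗
ticket_id=709: ✗
ticket_id=710: ✓ → 70
ticket_id=711: ✗
reopens_sum = 44 + 16 + 62 + 4 + 13 + 70 = 209
—
[reopens_sum2: reopens < 4 OR age_days < 41]
ticket_id=700: ✓ → 44
ticket_id=701: ✓ → 64
ticket_id=702: ✓ → 16
ticket_id=703: ✓ → 44
ticket_id=704: ✓ → 62
ticket_id=705: ✓ → 46
ticket_id=706: ✓ → 4
ticket_id=707: ✓ → 13
ticket_id=708: ✓ → 9
ticket_id=709: ✓ → 14
ticket_id=710: ✓ → 70
ticket_id=711: ✓ → 48
reopens_sum2 = 44 + 64 + 16 + 44 + 62 + 46 + 4 + 13 + 9 + 14 + 70 + 48 = 434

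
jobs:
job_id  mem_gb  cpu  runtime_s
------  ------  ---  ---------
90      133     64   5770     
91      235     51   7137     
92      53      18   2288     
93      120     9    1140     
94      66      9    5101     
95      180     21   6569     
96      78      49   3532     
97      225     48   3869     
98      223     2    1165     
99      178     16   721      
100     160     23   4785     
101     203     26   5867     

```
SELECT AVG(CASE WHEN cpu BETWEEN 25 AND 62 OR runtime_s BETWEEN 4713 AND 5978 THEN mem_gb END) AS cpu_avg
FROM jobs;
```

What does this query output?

job_id=90: ✓ → 133
job_id=91: ✓ → 235
job_id=92: ✗
job_id=93: ✗
job_id=94: ✓ → 66
job_id=95: ✗
job_id=96: ✓ → 78
job_id=97: ✓ → 225
job_id=98: ✗
job_id=99: ✗
job_id=100: ✓ → 160
job_id=101: ✓ → 203
cpu_avg = (133 + 235 + 66 + 78 + 225 + 160 + 203) / 7 = 157.1428571429

157.1428571429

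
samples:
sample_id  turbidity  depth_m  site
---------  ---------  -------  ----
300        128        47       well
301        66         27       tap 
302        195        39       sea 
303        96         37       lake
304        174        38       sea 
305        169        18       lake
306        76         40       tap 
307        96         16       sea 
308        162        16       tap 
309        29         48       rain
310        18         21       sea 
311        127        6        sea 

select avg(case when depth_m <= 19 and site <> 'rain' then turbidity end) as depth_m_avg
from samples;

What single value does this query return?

138.5

sample_id=300: ✗
sample_id=301: ✗
sample_id=302: ✗
sample_id=303: ✗
sample_id=304: ✗
sample_id=305: ✓ → 169
sample_id=306: ✗
sample_id=307: ✓ → 96
sample_id=308: ✓ → 162
sample_id=309: ✗
sample_id=310: ✗
sample_id=311: ✓ → 127
depth_m_avg = (169 + 96 + 162 + 127) / 4 = 138.5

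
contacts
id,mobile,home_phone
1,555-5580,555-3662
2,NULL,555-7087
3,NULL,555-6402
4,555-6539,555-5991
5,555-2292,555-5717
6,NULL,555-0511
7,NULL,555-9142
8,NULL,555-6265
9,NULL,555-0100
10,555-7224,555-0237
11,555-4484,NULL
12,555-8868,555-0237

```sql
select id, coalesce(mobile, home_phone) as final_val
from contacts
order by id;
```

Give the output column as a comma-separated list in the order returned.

id=1: mobile=555-5580 → 555-5580
id=2: mobile=NULL, home_phone=555-7087 → 555-7087
id=3: mobile=NULL, home_phone=555-6402 → 555-6402
id=4: mobile=555-6539 → 555-6539
id=5: mobile=555-2292 → 555-2292
id=6: mobile=NULL, home_phone=555-0511 → 555-0511
id=7: mobile=NULL, home_phone=555-9142 → 555-9142
id=8: mobile=NULL, home_phone=555-6265 → 555-6265
id=9: mobile=NULL, home_phone=555-0100 → 555-0100
id=10: mobile=555-7224 → 555-7224
id=11: mobile=555-4484 → 555-4484
id=12: mobile=555-8868 → 555-8868

555-5580, 555-7087, 555-6402, 555-6539, 555-2292, 555-0511, 555-9142, 555-6265, 555-0100, 555-7224, 555-4484, 555-8868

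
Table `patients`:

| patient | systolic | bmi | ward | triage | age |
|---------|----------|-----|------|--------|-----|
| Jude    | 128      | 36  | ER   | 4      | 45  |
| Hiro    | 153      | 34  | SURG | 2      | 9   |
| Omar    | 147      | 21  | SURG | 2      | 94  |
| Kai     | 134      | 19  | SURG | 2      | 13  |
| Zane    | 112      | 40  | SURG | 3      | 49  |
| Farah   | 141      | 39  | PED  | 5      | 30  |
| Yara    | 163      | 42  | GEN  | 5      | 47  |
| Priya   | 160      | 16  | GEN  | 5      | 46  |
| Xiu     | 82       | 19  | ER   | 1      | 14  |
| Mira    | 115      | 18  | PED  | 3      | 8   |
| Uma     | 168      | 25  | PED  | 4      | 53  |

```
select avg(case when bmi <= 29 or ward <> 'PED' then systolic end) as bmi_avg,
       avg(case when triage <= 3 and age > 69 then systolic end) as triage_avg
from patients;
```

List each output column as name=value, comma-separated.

[bmi_avg: bmi <= 29 or ward <> 'PED']
patient=Jude: ✓ → 128
patient=Hiro: ✓ → 153
patient=Omar: ✓ → 147
patient=Kai: ✓ → 134
patient=Zane: ✓ → 112
patient=Farah: ✗
patient=Yara: ✓ → 163
patient=Priya: ✓ → 160
patient=Xiu: ✓ → 82
patient=Mira: ✓ → 115
patient=Uma: ✓ → 168
bmi_avg = (128 + 153 + 147 + 134 + 112 + 163 + 160 + 82 + 115 + 168) / 10 = 136.2
—
[triage_avg: triage <= 3 and age > 69]
patient=Jude: ✗
patient=Hiro: ✗
patient=Omar: ✓ → 147
patient=Kai: ✗
patient=Zane: ✗
patient=Farah: ✗
patient=Yara: ✗
patient=Priya: ✗
patient=Xiu: ✗
patient=Mira: ✗
patient=Uma: ✗
triage_avg = 147

bmi_avg=136.2, triage_avg=147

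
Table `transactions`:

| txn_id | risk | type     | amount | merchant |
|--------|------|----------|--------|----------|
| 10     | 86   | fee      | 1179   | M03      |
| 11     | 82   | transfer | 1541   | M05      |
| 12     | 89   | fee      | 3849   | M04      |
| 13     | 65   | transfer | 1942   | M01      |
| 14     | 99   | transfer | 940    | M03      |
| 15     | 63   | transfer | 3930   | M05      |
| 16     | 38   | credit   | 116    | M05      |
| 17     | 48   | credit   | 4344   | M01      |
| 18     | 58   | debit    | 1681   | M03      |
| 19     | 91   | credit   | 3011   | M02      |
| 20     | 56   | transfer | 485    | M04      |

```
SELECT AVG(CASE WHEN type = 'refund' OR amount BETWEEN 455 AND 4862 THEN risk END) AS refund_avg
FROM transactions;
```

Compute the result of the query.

73.7

txn_id=10: ✓ → 86
txn_id=11: ✓ → 82
txn_id=12: ✓ → 89
txn_id=13: ✓ → 65
txn_id=14: ✓ → 99
txn_id=15: ✓ → 63
txn_id=16: ✗
txn_id=17: ✓ → 48
txn_id=18: ✓ → 58
txn_id=19: ✓ → 91
txn_id=20: ✓ → 56
refund_avg = (86 + 82 + 89 + 65 + 99 + 63 + 48 + 58 + 91 + 56) / 10 = 73.7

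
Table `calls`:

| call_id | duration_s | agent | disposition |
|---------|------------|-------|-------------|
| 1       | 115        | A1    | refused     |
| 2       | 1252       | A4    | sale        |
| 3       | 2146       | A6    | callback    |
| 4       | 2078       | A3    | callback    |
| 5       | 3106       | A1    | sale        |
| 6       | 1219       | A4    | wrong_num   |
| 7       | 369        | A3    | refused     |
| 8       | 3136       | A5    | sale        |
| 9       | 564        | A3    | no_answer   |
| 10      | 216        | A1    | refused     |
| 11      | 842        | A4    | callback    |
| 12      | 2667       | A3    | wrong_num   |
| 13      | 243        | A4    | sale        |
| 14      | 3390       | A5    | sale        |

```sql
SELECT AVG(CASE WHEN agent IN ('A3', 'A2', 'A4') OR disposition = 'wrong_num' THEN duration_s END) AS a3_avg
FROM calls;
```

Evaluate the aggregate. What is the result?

call_id=1: ✗
call_id=2: ✓ → 1252
call_id=3: ✗
call_id=4: ✓ → 2078
call_id=5: ✗
call_id=6: ✓ → 1219
call_id=7: ✓ → 369
call_id=8: ✗
call_id=9: ✓ → 564
call_id=10: ✗
call_id=11: ✓ → 842
call_id=12: ✓ → 2667
call_id=13: ✓ → 243
call_id=14: ✗
a3_avg = (1252 + 2078 + 1219 + 369 + 564 + 842 + 2667 + 243) / 8 = 1154.25

1154.25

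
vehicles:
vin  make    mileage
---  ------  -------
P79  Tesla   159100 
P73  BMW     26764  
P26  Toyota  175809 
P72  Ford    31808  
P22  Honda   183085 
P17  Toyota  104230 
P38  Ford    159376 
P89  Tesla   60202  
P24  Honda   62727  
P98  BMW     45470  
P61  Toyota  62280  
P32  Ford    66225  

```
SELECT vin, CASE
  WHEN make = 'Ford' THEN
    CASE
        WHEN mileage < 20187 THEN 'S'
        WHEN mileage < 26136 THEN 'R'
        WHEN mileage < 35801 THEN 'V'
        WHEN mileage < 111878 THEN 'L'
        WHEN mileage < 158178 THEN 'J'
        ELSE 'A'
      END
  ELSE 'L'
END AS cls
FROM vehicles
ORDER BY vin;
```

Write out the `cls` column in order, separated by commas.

L, L, L, L, L, A, L, V, L, L, L, L

vin=P17: make='Toyota' → outer ELSE → L
vin=P22: make='Honda' → outer ELSE → L
vin=P24: make='Honda' → outer ELSE → L
vin=P26: make='Toyota' → outer ELSE → L
vin=P32: make='Ford' → inner[mileage < 111878] → L
vin=P38: make='Ford' → inner[ELSE] → A
vin=P61: make='Toyota' → outer ELSE → L
vin=P72: make='Ford' → inner[mileage < 35801] → V
vin=P73: make='BMW' → outer ELSE → L
vin=P79: make='Tesla' → outer ELSE → L
vin=P89: make='Tesla' → outer ELSE → L
vin=P98: make='BMW' → outer ELSE → L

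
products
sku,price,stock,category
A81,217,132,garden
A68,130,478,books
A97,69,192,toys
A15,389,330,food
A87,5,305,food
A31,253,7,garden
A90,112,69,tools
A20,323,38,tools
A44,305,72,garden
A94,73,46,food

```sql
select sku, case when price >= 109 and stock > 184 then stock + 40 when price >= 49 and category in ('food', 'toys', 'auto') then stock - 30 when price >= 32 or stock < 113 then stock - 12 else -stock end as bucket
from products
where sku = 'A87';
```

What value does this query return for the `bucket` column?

sku = A87: price=5, stock=305, category=food.
price >= 109 and stock > 184 → false
price >= 49 and category in ('food', 'toys', 'auto') → false
price >= 32 or stock < 113 → false
No prior WHEN matched → ELSE → -305

-305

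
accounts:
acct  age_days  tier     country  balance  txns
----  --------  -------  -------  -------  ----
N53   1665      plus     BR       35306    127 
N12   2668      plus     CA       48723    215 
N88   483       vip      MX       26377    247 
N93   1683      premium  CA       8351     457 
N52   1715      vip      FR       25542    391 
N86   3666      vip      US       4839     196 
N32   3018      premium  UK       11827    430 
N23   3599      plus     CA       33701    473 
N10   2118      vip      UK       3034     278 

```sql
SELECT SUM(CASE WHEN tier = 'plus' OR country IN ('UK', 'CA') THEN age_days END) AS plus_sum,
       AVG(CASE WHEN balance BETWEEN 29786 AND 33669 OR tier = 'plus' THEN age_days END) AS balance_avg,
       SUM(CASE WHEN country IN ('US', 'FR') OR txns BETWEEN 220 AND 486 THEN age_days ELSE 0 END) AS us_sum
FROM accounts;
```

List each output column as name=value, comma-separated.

[plus_sum: tier = 'plus' OR country IN ('UK', 'CA')]
acct=N53: ✓ → 1665
acct=N12: ✓ → 2668
acct=N88: ✗
acct=N93: ✓ → 1683
acct=N52: ✗
acct=N86: ✗
acct=N32: ✓ → 3018
acct=N23: ✓ → 3599
acct=N10: ✓ → 2118
plus_sum = 1665 + 2668 + 1683 + 3018 + 3599 + 2118 = 14751
—
[balance_avg: balance BETWEEN 29786 AND 33669 OR tier = 'plus']
acct=N53: ✓ → 1665
acct=N12: ✓ → 2668
acct=N88: ✗
acct=N93: ✗
acct=N52: ✗
acct=N86: ✗
acct=N32: ✗
acct=N23: ✓ → 3599
acct=N10: ✗
balance_avg = (1665 + 2668 + 3599) / 3 = 2644
—
[us_sum: country IN ('US', 'FR') OR txns BETWEEN 220 AND 486]
acct=N53: ✗
acct=N12: ✗
acct=N88: ✓ → 483
acct=N93: ✓ → 1683
acct=N52: ✓ → 1715
acct=N86: ✓ → 3666
acct=N32: ✓ → 3018
acct=N23: ✓ → 3599
acct=N10: ✓ → 2118
us_sum = 483 + 1683 + 1715 + 3666 + 3018 + 3599 + 2118 = 16282

plus_sum=14751, balance_avg=2644, us_sum=16282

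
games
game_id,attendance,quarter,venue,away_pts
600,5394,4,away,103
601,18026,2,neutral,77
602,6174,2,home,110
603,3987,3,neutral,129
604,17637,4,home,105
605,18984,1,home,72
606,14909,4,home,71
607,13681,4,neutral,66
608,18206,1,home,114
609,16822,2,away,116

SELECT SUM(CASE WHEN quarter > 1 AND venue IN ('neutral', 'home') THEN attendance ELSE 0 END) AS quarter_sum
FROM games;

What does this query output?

game_id=600: ✗
game_id=601: ✓ → 18026
game_id=602: ✓ → 6174
game_id=603: ✓ → 3987
game_id=604: ✓ → 17637
game_id=605: ✗
game_id=606: ✓ → 14909
game_id=607: ✓ → 13681
game_id=608: ✗
game_id=609: ✗
quarter_sum = 18026 + 6174 + 3987 + 17637 + 14909 + 13681 = 74414

74414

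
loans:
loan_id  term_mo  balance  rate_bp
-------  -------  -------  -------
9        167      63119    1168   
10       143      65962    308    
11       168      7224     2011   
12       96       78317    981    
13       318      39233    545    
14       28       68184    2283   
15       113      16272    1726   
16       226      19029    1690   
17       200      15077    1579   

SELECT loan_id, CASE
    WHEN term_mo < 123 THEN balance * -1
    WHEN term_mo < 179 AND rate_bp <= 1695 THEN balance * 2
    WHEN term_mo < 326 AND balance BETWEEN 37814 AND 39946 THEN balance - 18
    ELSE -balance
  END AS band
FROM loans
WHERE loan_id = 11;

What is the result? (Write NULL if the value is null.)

loan_id = 11: term_mo=168, balance=7224, rate_bp=2011.
term_mo < 123 → false
term_mo < 179 AND rate_bp <= 1695 → false
term_mo < 326 AND balance BETWEEN 37814 AND 39946 → false
No prior WHEN matched → ELSE → -7224

-7224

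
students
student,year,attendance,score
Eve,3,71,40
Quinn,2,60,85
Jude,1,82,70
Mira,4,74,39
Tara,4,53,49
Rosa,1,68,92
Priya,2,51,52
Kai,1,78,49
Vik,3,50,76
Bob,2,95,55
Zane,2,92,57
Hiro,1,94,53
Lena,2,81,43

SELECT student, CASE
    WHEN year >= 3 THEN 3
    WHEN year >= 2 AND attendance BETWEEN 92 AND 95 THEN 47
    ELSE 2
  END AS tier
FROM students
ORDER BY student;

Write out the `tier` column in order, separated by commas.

47, 3, 2, 2, 2, 2, 3, 2, 2, 2, 3, 3, 47

student=Bob: year >= 2 AND attendance BETWEEN 92 AND 95 → 47
student=Eve: year >= 3 → 3
student=Hiro: ELSE → 2
student=Jude: ELSE → 2
student=Kai: ELSE → 2
student=Lena: ELSE → 2
student=Mira: year >= 3 → 3
student=Priya: ELSE → 2
student=Quinn: ELSE → 2
student=Rosa: ELSE → 2
student=Tara: year >= 3 → 3
student=Vik: year >= 3 → 3
student=Zane: year >= 2 AND attendance BETWEEN 92 AND 95 → 47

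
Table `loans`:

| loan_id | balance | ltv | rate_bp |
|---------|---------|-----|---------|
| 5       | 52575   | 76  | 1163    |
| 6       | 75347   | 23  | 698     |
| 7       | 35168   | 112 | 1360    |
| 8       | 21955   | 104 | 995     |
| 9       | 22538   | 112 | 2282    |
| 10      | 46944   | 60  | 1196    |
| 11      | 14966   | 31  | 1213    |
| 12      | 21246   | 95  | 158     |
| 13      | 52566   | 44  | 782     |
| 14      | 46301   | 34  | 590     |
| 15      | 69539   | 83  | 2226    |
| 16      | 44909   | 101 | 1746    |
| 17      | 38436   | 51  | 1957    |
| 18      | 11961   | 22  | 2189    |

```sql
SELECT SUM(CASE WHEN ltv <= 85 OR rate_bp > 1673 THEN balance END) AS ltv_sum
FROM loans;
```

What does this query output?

loan_id=5: ✓ → 52575
loan_id=6: ✓ → 75347
loan_id=7: ✗
loan_id=8: ✗
loan_id=9: ✓ → 22538
loan_id=10: ✓ → 46944
loan_id=11: ✓ → 14966
loan_id=12: ✗
loan_id=13: ✓ → 52566
loan_id=14: ✓ → 46301
loan_id=15: ✓ → 69539
loan_id=16: ✓ → 44909
loan_id=17: ✓ → 38436
loan_id=18: ✓ → 11961
ltv_sum = 52575 + 75347 + 22538 + 46944 + 14966 + 52566 + 46301 + 69539 + 44909 + 38436 + 11961 = 476082

476082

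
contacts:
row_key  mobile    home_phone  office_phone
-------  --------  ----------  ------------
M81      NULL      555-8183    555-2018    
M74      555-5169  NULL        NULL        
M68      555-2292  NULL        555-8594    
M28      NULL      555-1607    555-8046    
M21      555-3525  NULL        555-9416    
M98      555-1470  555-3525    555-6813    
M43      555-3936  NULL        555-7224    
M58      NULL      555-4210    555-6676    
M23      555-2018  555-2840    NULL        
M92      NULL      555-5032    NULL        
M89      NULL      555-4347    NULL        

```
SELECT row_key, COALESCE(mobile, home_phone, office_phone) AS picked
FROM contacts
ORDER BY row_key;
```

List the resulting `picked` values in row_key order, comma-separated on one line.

row_key=M21: mobile=555-3525 → 555-3525
row_key=M23: mobile=555-2018 → 555-2018
row_key=M28: mobile=NULL, home_phone=555-1607 → 555-1607
row_key=M43: mobile=555-3936 → 555-3936
row_key=M58: mobile=NULL, home_phone=555-4210 → 555-4210
row_key=M68: mobile=555-2292 → 555-2292
row_key=M74: mobile=555-5169 → 555-5169
row_key=M81: mobile=NULL, home_phone=555-8183 → 555-8183
row_key=M89: mobile=NULL, home_phone=555-4347 → 555-4347
row_key=M92: mobile=NULL, home_phone=555-5032 → 555-5032
row_key=M98: mobile=555-1470 → 555-1470

555-3525, 555-2018, 555-1607, 555-3936, 555-4210, 555-2292, 555-5169, 555-8183, 555-4347, 555-5032, 555-1470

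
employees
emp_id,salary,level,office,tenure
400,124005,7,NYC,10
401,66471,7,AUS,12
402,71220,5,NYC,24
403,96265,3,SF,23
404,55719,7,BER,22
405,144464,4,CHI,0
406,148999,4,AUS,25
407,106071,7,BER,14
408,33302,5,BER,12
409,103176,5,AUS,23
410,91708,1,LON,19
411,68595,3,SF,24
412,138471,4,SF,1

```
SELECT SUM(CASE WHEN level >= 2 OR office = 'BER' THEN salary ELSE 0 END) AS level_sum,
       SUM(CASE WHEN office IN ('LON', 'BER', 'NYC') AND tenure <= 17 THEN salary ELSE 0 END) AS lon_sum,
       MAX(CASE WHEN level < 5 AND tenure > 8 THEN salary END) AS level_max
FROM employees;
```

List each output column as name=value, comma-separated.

level_sum=1156758, lon_sum=263378, level_max=148999

[level_sum: level >= 2 OR office = 'BER']
emp_id=400: ✓ → 124005
emp_id=401: ✓ → 66471
emp_id=402: ✓ → 71220
emp_id=403: ✓ → 96265
emp_id=404: ✓ → 55719
emp_id=405: ✓ → 144464
emp_id=406: ✓ → 148999
emp_id=407: ✓ → 106071
emp_id=408: ✓ → 33302
emp_id=409: ✓ → 103176
emp_id=410: ✗
emp_id=411: ✓ → 68595
emp_id=412: ✓ → 138471
level_sum = 124005 + 66471 + 71220 + 96265 + 55719 + 144464 + 148999 + 106071 + 33302 + 103176 + 68595 + 138471 = 1156758
—
[lon_sum: office IN ('LON', 'BER', 'NYC') AND tenure <= 17]
emp_id=400: ✓ → 124005
emp_id=401: ✗
emp_id=402: ✗
emp_id=403: ✗
emp_id=404: ✗
emp_id=405: ✗
emp_id=406: ✗
emp_id=407: ✓ → 106071
emp_id=408: ✓ → 33302
emp_id=409: ✗
emp_id=410: ✗
emp_id=411: ✗
emp_id=412: ✗
lon_sum = 124005 + 106071 + 33302 = 263378
—
[level_max: level < 5 AND tenure > 8]
emp_id=400: ✗
emp_id=401: ✗
emp_id=402: ✗
emp_id=403: ✓ → 96265
emp_id=404: ✗
emp_id=405: ✗
emp_id=406: ✓ → 148999
emp_id=407: ✗
emp_id=408: ✗
emp_id=409: ✗
emp_id=410: ✓ → 91708
emp_id=411: ✓ → 68595
emp_id=412: ✗
level_max = MAX(96265, 148999, 91708, 68595) = 148999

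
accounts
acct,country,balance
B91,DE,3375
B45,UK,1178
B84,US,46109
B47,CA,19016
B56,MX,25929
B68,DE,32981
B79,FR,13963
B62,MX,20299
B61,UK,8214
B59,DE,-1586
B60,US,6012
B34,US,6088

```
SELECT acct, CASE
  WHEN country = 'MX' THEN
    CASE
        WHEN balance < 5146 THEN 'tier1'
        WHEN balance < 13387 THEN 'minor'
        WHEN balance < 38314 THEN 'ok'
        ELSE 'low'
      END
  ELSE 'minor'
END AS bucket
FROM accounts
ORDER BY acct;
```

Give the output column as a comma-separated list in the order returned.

acct=B34: country='US' → outer ELSE → minor
acct=B45: country='UK' → outer ELSE → minor
acct=B47: country='CA' → outer ELSE → minor
acct=B56: country='MX' → inner[balance < 38314] → ok
acct=B59: country='DE' → outer ELSE → minor
acct=B60: country='US' → outer ELSE → minor
acct=B61: country='UK' → outer ELSE → minor
acct=B62: country='MX' → inner[balance < 38314] → ok
acct=B68: country='DE' → outer ELSE → minor
acct=B79: country='FR' → outer ELSE → minor
acct=B84: country='US' → outer ELSE → minor
acct=B91: country='DE' → outer ELSE → minor

minor, minor, minor, ok, minor, minor, minor, ok, minor, minor, minor, minor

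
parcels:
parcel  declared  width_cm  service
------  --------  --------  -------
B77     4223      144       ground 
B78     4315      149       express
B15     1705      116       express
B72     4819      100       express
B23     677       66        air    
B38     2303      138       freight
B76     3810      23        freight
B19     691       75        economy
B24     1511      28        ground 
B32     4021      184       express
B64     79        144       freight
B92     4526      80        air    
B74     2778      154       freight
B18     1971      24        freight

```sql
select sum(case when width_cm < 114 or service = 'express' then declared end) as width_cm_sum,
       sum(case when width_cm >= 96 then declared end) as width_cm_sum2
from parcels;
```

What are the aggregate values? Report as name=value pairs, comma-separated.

[width_cm_sum: width_cm < 114 or service = 'express']
parcel=B77: ✗
parcel=B78: ✓ → 4315
parcel=B15: ✓ → 1705
parcel=B72: ✓ → 4819
parcel=B23: ✓ → 677
parcel=B38: ✗
parcel=B76: ✓ → 3810
parcel=B19: ✓ → 691
parcel=B24: ✓ → 1511
parcel=B32: ✓ → 4021
parcel=B64: ✗
parcel=B92: ✓ → 4526
parcel=B74: ✗
parcel=B18: ✓ → 1971
width_cm_sum = 4315 + 1705 + 4819 + 677 + 3810 + 691 + 1511 + 4021 + 4526 + 1971 = 28046
—
[width_cm_sum2: width_cm >= 96]
parcel=B77: ✓ → 4223
parcel=B78: ✓ → 4315
parcel=B15: ✓ → 1705
parcel=B72: ✓ → 4819
parcel=B23: ✗
parcel=B38: ✓ → 2303
parcel=B76: ✗
parcel=B19: ✗
parcel=B24: ✗
parcel=B32: ✓ → 4021
parcel=B64: ✓ → 79
parcel=B92: ✗
parcel=B74: ✓ → 2778
parcel=B18: ✗
width_cm_sum2 = 4223 + 4315 + 1705 + 4819 + 2303 + 4021 + 79 + 2778 = 24243

width_cm_sum=28046, width_cm_sum2=24243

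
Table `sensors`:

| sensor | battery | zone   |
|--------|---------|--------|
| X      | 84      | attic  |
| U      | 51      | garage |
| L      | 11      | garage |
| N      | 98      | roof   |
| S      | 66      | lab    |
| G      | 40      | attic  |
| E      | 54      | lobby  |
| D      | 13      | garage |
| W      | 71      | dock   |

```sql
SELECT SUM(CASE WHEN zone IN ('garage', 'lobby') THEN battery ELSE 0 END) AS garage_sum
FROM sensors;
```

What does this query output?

sensor=X: ✗
sensor=U: ✓ → 51
sensor=L: ✓ → 11
sensor=N: ✗
sensor=S: ✗
sensor=G: ✗
sensor=E: ✓ → 54
sensor=D: ✓ → 13
sensor=W: ✗
garage_sum = 51 + 11 + 54 + 13 = 129

129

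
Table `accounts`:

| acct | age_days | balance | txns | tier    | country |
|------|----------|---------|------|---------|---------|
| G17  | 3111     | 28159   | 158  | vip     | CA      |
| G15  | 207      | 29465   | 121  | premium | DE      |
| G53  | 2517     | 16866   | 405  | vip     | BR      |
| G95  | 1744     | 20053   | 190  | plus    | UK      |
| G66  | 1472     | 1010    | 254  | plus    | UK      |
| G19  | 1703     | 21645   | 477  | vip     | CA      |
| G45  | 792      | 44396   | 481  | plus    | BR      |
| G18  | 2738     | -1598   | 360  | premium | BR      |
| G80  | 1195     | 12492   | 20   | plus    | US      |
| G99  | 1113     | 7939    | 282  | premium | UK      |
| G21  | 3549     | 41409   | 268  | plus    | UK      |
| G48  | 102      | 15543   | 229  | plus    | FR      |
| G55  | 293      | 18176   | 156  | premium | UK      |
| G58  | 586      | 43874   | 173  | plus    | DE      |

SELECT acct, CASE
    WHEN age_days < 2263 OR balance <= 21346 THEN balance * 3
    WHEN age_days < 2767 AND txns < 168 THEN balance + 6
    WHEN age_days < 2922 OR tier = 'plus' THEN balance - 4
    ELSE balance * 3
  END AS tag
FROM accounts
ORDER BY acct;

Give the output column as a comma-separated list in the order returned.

88395, 84477, -4794, 64935, 41405, 133188, 46629, 50598, 54528, 131622, 3030, 37476, 60159, 23817

acct=G15: age_days < 2263 OR balance <= 21346 → 88395
acct=G17: ELSE → 84477
acct=G18: age_days < 2263 OR balance <= 21346 → -4794
acct=G19: age_days < 2263 OR balance <= 21346 → 64935
acct=G21: age_days < 2922 OR tier = 'plus' → 41405
acct=G45: age_days < 2263 OR balance <= 21346 → 133188
acct=G48: age_days < 2263 OR balance <= 21346 → 46629
acct=G53: age_days < 2263 OR balance <= 21346 → 50598
acct=G55: age_days < 2263 OR balance <= 21346 → 54528
acct=G58: age_days < 2263 OR balance <= 21346 → 131622
acct=G66: age_days < 2263 OR balance <= 21346 → 3030
acct=G80: age_days < 2263 OR balance <= 21346 → 37476
acct=G95: age_days < 2263 OR balance <= 21346 → 60159
acct=G99: age_days < 2263 OR balance <= 21346 → 23817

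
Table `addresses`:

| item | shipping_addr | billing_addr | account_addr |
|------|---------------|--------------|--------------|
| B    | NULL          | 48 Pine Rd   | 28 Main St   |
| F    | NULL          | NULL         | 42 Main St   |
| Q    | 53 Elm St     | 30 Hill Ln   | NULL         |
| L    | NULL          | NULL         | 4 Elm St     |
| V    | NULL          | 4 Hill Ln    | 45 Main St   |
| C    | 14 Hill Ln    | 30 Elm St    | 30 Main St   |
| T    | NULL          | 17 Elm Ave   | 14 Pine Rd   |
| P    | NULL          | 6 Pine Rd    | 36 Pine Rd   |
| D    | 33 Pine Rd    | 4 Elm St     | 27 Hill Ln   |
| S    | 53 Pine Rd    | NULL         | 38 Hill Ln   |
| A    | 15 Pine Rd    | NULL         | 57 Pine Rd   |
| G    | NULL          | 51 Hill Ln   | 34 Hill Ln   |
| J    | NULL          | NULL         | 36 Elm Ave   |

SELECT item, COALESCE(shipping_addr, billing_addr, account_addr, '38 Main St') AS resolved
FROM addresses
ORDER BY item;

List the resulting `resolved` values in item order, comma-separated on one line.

15 Pine Rd, 48 Pine Rd, 14 Hill Ln, 33 Pine Rd, 42 Main St, 51 Hill Ln, 36 Elm Ave, 4 Elm St, 6 Pine Rd, 53 Elm St, 53 Pine Rd, 17 Elm Ave, 4 Hill Ln

item=A: shipping_addr=15 Pine Rd → 15 Pine Rd
item=B: shipping_addr=NULL, billing_addr=48 Pine Rd → 48 Pine Rd
item=C: shipping_addr=14 Hill Ln → 14 Hill Ln
item=D: shipping_addr=33 Pine Rd → 33 Pine Rd
item=F: shipping_addr=NULL, billing_addr=NULL, account_addr=42 Main St → 42 Main St
item=G: shipping_addr=NULL, billing_addr=51 Hill Ln → 51 Hill Ln
item=J: shipping_addr=NULL, billing_addr=NULL, account_addr=36 Elm Ave → 36 Elm Ave
item=L: shipping_addr=NULL, billing_addr=NULL, account_addr=4 Elm St → 4 Elm St
item=P: shipping_addr=NULL, billing_addr=6 Pine Rd → 6 Pine Rd
item=Q: shipping_addr=53 Elm St → 53 Elm St
item=S: shipping_addr=53 Pine Rd → 53 Pine Rd
item=T: shipping_addr=NULL, billing_addr=17 Elm Ave → 17 Elm Ave
item=V: shipping_addr=NULL, billing_addr=4 Hill Ln → 4 Hill Ln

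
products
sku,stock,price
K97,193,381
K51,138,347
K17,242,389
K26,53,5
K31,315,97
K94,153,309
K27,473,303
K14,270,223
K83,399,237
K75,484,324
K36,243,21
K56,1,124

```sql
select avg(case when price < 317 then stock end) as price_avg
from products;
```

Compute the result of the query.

sku=K97: ✗
sku=K51: ✗
sku=K17: ✗
sku=K26: ✓ → 53
sku=K31: ✓ → 315
sku=K94: ✓ → 153
sku=K27: ✓ → 473
sku=K14: ✓ → 270
sku=K83: ✓ → 399
sku=K75: ✗
sku=K36: ✓ → 243
sku=K56: ✓ → 1
price_avg = (53 + 315 + 153 + 473 + 270 + 399 + 243 + 1) / 8 = 238.375

238.375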